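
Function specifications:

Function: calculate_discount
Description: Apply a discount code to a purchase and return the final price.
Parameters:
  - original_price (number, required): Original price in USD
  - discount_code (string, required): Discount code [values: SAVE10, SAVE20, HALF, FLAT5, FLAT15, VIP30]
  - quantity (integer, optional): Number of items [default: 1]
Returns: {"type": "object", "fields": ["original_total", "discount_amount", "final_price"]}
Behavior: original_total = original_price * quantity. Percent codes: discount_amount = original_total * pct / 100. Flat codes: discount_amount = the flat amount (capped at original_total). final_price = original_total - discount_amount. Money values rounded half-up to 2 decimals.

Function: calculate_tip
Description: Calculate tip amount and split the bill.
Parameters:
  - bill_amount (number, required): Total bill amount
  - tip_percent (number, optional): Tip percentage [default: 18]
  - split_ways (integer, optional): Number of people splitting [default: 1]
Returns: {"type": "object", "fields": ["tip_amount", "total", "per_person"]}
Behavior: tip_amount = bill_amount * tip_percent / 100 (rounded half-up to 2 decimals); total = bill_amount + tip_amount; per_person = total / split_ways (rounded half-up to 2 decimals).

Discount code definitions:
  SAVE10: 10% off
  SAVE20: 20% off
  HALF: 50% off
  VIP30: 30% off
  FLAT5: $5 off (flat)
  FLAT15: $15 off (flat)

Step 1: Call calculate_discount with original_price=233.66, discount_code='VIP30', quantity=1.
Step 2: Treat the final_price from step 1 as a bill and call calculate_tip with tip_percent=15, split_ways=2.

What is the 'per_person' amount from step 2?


Step 1: calculate_discount(original_price=233.66, discount_code=VIP30, quantity=1)
  original_total = 233.66 * 1 = 233.66
  VIP30 = 30% off: discount_amount = 233.66 * 30/100 = 70.098 -> 70.10
  final_price = 233.66 - 70.10 = 163.56
  -> final_price = 163.56
Step 2: calculate_tip(bill_amount=163.56, tip_percent=15, split_ways=2)
  tip_amount = 163.56 * 15/100 = 24.534 -> 24.53
  total = 163.56 + 24.53 = 188.09
  per_person = 188.09 / 2 = 94.045 -> 94.05
  -> per_person = 94.05
$94.05


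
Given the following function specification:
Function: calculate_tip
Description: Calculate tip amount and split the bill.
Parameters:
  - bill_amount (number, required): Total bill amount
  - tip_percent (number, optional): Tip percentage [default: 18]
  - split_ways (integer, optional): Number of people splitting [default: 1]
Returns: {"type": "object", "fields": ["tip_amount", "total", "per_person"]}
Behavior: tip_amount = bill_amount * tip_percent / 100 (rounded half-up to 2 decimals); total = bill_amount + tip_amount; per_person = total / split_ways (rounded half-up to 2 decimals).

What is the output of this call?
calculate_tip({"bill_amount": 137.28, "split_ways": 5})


Defaults applied: tip_percent=18
tip_amount = 137.28 * 18/100 = 24.7104 -> 24.71
total = 137.28 + 24.71 = 161.99
per_person = 161.99 / 5 = 32.398 -> 32.40
Output:
{"tip_amount": 24.71, "total": 161.99, "per_person": 32.4}


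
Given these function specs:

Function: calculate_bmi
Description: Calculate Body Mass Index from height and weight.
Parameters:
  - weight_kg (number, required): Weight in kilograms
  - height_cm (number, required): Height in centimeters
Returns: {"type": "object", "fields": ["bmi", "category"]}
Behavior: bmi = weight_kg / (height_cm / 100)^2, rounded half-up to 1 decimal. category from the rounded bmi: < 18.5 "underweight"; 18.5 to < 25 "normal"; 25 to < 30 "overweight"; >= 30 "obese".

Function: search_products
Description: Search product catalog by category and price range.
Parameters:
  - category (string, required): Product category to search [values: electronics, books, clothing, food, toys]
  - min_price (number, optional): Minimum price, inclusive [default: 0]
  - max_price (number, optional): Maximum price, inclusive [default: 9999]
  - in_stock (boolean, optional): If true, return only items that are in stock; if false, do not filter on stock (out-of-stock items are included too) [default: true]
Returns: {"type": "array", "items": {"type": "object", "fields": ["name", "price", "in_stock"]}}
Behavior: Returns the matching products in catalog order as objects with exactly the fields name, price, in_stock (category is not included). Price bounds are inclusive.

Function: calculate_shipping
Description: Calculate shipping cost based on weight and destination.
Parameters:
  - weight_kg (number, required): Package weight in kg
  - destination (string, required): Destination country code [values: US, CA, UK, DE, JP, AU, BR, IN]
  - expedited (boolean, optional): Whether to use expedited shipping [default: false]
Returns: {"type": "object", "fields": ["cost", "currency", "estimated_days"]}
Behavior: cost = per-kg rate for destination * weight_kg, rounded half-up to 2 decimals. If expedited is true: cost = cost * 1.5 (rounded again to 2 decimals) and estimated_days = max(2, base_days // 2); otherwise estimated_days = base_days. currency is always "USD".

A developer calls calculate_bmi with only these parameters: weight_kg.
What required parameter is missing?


Required parameters: weight_kg, height_cm
Provided: weight_kg
Missing: height_cm
height_cm


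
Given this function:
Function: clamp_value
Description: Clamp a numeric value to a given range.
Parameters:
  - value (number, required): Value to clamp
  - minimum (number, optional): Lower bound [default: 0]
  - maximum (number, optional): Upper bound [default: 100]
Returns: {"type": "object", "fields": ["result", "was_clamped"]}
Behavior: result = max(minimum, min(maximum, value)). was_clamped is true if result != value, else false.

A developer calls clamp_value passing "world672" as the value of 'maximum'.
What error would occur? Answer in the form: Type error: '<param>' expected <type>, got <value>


Spec: 'maximum' is declared as number; "world672" is a string.
Type error: 'maximum' expected number, got "world672"


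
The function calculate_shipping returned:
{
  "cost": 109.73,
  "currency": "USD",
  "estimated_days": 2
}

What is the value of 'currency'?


USD


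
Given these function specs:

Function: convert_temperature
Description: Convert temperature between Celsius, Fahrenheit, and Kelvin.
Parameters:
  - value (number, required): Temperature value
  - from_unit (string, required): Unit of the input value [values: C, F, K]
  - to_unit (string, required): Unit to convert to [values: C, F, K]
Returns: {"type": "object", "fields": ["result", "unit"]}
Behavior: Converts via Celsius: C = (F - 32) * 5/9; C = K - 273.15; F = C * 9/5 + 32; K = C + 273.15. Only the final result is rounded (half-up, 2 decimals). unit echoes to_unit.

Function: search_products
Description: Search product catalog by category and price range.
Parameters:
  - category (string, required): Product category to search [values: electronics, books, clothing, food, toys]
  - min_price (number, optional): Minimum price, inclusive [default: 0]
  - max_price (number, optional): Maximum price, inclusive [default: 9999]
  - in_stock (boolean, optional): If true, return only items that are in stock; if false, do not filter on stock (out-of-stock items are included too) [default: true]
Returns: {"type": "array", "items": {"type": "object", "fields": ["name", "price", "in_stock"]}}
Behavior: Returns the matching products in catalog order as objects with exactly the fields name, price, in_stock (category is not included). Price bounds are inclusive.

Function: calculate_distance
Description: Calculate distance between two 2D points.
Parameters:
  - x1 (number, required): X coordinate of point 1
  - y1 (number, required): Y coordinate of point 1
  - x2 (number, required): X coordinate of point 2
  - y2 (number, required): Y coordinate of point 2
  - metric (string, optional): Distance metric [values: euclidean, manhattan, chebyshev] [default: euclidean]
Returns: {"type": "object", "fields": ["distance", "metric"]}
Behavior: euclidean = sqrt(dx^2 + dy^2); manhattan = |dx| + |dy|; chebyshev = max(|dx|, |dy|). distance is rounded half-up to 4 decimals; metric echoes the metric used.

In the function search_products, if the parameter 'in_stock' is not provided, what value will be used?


The search_products spec declares:
  - in_stock (boolean, optional): If true, return only items that are in stock; if false, do not filter on stock (out-of-stock items are included too) [default: true]
Default:
true


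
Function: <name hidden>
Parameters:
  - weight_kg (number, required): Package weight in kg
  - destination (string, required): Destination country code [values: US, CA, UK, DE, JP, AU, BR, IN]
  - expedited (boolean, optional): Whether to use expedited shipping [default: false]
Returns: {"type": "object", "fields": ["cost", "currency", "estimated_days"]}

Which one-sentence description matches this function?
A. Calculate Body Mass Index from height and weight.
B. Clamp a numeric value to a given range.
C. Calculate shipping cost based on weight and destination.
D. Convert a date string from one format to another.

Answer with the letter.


Parameters weight_kg, destination, expedited and return ["cost", "currency", "estimated_days"] fit: Calculate shipping cost based on weight and destination.
C


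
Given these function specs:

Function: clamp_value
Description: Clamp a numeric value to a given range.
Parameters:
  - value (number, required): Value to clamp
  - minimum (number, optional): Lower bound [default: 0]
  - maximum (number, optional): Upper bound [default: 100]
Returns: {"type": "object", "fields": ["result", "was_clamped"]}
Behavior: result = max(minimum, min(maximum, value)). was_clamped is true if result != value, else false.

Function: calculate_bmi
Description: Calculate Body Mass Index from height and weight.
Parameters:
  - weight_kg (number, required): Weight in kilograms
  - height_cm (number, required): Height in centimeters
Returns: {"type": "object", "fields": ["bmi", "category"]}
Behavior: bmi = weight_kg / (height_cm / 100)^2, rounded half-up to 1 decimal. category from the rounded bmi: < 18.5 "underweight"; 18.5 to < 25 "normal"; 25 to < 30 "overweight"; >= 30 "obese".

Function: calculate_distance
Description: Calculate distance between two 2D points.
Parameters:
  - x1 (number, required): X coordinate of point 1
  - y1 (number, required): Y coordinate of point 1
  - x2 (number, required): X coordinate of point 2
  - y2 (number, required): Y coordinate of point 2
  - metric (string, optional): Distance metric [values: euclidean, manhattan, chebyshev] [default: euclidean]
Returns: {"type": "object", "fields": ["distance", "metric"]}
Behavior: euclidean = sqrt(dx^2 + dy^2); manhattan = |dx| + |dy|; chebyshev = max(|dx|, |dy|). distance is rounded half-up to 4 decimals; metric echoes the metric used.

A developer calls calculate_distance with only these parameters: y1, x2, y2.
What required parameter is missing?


Required parameters: x1, y1, x2, y2
Provided: y1, x2, y2
Missing: x1
x1


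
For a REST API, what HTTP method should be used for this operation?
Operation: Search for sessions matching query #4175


GET = read, POST = create, PUT = update/replace, DELETE = remove
This operation is a read.
GET


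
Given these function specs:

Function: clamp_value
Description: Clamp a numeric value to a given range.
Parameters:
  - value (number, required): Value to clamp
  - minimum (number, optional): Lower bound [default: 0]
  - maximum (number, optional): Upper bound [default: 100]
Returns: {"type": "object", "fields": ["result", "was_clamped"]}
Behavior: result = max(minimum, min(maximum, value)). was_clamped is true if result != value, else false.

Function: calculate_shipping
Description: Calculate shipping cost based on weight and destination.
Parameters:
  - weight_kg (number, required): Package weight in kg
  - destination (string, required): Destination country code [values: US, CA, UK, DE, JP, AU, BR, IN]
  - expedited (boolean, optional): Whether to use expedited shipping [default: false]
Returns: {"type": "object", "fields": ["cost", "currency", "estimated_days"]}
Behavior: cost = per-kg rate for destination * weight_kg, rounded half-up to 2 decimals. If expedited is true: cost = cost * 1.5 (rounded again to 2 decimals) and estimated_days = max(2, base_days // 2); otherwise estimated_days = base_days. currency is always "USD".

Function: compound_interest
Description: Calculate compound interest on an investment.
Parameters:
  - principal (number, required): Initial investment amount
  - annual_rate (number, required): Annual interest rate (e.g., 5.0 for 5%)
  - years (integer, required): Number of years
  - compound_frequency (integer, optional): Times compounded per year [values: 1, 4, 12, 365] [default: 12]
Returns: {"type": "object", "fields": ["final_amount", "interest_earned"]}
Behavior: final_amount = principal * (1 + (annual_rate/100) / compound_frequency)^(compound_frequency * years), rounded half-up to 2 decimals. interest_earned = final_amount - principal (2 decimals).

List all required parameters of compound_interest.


Parameters of compound_interest and their required/optional flag:
  principal: required
  annual_rate: required
  years: required
  compound_frequency: optional
annual_rate, principal, years


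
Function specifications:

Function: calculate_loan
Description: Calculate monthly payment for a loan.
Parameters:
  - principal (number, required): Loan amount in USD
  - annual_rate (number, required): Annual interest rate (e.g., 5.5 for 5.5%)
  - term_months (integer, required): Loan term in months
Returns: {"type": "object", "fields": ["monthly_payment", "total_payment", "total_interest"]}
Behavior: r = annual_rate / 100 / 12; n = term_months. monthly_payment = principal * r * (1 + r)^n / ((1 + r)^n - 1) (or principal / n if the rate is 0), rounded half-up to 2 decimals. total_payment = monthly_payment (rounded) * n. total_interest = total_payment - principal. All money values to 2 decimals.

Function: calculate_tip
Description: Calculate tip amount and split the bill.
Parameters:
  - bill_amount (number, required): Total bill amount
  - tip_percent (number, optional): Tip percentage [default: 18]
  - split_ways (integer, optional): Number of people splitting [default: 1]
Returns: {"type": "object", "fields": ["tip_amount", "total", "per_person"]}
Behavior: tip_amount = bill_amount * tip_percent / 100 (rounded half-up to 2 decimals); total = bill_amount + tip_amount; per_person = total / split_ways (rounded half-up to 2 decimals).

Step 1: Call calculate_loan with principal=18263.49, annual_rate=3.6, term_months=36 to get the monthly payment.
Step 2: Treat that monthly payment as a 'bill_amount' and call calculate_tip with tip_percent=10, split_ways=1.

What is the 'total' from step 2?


Step 1: calculate_loan(principal=18263.49, annual_rate=3.6, term_months=36)
  r = 3.6 / 100 / 12 = 0.003 (keep full precision)
  (1 + r)^36 = 1.11386764
  monthly_payment = 18263.49 * 0.003 * 1.11386764 / (1.11386764 - 1) = 535.967281 -> 535.97
  total_payment = 535.97 * 36 = 19294.92
  total_interest = 19294.92 - 18263.49 = 1031.43
  -> monthly_payment = 535.97
Step 2: calculate_tip(bill_amount=535.97, tip_percent=10, split_ways=1)
  tip_amount = 535.97 * 10/100 = 53.597 -> 53.60
  total = 535.97 + 53.60 = 589.57
  per_person = 589.57 / 1 = 589.57 -> 589.57
  -> total = 589.57
$589.57


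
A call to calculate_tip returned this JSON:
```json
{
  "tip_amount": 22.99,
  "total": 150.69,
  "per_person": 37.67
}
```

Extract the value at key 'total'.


150.69


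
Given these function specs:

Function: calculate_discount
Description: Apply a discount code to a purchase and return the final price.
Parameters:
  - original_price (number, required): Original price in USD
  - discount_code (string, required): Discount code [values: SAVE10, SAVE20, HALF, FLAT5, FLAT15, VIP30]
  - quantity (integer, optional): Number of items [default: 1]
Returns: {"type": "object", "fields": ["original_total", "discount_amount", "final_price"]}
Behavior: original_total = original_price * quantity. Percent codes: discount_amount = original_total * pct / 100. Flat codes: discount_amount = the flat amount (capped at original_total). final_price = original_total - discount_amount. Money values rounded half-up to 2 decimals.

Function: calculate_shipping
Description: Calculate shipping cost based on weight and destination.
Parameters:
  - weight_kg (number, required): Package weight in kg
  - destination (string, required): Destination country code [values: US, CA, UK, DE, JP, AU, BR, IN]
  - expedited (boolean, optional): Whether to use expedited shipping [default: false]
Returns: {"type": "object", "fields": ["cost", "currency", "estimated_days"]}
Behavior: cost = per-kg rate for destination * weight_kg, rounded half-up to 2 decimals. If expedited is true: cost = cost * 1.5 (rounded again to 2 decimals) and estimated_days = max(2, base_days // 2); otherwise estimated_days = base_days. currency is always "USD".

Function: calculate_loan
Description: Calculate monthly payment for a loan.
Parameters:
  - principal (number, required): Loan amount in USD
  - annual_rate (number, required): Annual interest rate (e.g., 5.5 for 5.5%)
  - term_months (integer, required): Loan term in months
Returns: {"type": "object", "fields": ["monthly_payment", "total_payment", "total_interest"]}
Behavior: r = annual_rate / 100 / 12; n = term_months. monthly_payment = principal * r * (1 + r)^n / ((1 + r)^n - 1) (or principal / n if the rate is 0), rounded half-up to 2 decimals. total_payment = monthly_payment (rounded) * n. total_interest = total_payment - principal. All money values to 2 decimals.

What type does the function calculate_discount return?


The calculate_discount spec declares Returns: {"type": "object", "fields": ["original_total", "discount_amount", "final_price"]}
Type:
object


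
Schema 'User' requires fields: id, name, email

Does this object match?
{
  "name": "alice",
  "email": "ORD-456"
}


Checking required fields...
Missing: id
Invalid - missing required field 'id'


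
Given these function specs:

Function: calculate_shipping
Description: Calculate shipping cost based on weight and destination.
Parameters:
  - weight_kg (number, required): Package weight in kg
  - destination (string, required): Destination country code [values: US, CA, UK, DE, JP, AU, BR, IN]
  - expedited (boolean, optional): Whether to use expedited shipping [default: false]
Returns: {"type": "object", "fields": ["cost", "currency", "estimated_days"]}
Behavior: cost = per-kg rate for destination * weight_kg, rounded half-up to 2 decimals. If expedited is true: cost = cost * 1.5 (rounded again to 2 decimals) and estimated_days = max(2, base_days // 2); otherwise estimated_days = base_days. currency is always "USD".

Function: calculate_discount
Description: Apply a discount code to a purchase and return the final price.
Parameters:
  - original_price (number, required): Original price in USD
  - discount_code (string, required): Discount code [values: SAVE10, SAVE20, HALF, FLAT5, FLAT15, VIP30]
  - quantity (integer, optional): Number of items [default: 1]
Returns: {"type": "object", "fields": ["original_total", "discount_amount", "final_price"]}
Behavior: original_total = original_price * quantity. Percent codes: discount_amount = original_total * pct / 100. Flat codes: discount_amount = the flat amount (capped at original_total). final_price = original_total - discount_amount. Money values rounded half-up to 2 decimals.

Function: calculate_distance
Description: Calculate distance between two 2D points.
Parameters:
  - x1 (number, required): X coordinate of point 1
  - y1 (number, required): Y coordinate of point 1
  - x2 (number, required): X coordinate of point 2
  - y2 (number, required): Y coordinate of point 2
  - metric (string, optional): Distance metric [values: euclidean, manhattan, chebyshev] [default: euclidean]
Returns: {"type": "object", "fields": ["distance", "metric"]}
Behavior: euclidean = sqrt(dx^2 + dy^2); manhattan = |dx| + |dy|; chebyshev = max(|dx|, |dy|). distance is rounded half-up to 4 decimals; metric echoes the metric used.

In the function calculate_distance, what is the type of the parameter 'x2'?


The calculate_distance spec declares:
  - x2 (number, required): X coordinate of point 2
Type:
number


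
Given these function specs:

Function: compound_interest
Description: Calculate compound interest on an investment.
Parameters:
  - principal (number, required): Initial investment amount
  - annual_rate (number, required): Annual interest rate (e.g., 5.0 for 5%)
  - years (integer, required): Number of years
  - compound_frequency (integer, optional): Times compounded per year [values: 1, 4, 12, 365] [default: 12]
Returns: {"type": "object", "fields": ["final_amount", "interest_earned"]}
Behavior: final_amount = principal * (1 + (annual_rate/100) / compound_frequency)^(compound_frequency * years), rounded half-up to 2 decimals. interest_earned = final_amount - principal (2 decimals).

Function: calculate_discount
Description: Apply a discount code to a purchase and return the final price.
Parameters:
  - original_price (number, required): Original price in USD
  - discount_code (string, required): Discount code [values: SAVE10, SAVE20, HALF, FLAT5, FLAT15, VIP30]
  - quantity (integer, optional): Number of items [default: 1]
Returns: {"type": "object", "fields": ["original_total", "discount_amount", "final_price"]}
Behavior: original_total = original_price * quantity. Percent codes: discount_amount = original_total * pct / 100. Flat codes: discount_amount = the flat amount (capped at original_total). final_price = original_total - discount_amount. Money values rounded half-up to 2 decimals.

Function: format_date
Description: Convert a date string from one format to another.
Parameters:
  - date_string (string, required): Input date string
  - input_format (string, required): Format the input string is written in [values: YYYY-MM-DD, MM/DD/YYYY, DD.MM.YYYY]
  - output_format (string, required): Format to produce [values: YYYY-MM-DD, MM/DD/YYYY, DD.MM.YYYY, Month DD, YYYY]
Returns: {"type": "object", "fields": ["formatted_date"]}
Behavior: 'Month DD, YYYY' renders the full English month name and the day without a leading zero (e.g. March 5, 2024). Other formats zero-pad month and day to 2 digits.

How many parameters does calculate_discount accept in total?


Parameters of calculate_discount: original_price (required), discount_code (required), quantity (optional)
Total:
3


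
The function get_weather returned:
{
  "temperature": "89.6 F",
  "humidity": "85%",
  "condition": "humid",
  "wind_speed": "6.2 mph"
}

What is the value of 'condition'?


humid


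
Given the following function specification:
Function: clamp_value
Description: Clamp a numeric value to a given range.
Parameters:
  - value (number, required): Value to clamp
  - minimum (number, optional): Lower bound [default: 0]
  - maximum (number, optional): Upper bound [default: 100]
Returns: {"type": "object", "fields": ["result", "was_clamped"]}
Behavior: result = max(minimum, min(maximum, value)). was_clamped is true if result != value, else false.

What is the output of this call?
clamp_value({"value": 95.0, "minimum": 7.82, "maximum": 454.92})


result = max(7.82, min(454.92, 95.0)) = max(7.82, 95.0) = 95.0
was_clamped = (95.0 != 95.0) = false
Output:
{"result": 95.0, "was_clamped": false}


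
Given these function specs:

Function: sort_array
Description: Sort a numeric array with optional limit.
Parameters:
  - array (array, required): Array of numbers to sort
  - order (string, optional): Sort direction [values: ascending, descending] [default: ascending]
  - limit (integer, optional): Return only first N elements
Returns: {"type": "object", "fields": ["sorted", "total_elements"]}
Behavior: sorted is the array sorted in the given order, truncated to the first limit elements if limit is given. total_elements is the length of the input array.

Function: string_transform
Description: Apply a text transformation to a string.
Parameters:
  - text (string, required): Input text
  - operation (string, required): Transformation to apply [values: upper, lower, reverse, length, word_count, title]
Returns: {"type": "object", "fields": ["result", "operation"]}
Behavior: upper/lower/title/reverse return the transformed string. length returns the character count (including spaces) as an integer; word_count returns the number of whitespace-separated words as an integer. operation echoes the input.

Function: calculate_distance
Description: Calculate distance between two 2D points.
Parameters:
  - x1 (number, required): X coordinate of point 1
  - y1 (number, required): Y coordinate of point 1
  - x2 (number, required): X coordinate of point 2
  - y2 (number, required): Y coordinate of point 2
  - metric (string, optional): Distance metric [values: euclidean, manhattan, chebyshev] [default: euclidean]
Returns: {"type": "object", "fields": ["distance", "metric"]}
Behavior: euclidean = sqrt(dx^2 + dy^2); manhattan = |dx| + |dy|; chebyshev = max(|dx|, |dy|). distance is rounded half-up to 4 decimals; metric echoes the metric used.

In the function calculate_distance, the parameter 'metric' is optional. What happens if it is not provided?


The calculate_distance spec declares:
  - metric (string, optional): Distance metric [values: euclidean, manhattan, chebyshev] [default: euclidean]
It defaults to euclidean


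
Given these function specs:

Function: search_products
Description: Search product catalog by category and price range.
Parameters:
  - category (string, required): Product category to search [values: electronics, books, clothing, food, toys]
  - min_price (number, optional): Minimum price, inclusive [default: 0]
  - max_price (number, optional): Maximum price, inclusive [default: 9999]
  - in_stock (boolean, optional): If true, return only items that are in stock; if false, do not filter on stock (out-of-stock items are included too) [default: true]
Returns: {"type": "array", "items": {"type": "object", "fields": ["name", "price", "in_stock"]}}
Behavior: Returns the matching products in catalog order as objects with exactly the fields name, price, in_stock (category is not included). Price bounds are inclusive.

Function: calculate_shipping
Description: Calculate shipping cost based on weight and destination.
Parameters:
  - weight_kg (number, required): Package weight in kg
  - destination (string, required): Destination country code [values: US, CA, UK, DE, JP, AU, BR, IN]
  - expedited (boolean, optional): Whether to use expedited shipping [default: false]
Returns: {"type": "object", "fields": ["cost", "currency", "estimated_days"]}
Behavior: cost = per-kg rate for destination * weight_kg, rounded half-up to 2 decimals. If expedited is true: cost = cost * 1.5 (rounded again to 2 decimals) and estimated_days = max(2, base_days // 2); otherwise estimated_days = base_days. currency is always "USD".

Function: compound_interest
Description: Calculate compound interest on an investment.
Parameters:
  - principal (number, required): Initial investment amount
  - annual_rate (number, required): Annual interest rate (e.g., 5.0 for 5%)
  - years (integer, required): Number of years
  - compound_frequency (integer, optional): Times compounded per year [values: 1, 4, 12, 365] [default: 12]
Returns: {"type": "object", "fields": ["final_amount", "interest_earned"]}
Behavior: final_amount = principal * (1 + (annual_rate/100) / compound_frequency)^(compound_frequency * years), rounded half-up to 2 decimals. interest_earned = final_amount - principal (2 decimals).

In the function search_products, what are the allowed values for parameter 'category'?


The search_products spec declares:
  - category (string, required): Product category to search [values: electronics, books, clothing, food, toys]
Allowed values:
electronics, books, clothing, food, toys


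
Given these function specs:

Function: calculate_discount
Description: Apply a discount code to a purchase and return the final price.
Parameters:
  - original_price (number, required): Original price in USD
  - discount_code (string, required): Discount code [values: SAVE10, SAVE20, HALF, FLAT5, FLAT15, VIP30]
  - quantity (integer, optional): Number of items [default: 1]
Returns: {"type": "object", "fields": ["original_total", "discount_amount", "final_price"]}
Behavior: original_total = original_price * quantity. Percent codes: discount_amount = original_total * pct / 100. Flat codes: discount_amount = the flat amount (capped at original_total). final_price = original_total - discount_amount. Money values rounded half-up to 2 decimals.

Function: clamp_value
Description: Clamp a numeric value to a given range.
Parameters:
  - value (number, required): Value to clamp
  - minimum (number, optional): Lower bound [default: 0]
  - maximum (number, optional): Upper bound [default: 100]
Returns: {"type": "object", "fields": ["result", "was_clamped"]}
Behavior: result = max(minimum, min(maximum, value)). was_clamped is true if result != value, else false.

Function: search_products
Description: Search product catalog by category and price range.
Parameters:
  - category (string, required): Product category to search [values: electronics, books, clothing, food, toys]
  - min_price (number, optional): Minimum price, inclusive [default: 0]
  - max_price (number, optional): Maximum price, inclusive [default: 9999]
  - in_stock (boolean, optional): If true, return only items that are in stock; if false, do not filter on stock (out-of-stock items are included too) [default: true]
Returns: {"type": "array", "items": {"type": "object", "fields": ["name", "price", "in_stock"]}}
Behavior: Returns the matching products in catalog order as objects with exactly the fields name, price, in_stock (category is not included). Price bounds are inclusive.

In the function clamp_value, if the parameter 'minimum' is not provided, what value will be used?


The clamp_value spec declares:
  - minimum (number, optional): Lower bound [default: 0]
Default:
0


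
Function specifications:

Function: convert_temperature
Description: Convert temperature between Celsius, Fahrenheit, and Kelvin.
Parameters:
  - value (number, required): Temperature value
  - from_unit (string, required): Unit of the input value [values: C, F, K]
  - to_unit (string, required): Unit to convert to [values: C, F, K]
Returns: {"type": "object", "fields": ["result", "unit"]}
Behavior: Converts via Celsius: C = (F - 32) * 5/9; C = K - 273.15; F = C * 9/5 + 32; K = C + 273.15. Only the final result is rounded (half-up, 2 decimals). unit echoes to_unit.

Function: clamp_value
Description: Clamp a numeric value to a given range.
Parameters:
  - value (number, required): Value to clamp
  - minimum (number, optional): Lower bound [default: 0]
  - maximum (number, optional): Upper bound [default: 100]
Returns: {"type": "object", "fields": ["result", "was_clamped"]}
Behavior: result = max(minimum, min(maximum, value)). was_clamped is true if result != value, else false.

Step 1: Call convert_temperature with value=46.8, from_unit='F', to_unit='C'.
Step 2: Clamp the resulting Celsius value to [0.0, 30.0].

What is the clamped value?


Step 1: convert_temperature(value=46.8, from_unit=F, to_unit=C)
  To C: (46.8 - 32) * 5/9 = 8.222222
  Target is C: 8.222222
  Round to 2 decimals: 8.22
  -> result = 8.22 C
Step 2: clamp_value(value=8.22, minimum=0.0, maximum=30.0)
  result = max(0.0, min(30.0, 8.22)) = max(0.0, 8.22) = 8.22
  was_clamped = (8.22 != 8.22) = false
  -> result = 8.22
8.22


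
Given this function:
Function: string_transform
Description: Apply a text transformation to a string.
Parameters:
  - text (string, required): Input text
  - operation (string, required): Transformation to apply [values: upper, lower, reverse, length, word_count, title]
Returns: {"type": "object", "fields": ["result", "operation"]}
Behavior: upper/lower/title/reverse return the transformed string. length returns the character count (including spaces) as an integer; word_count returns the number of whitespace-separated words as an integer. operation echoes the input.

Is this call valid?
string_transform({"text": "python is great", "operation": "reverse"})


Checking all required parameters present and types match... All valid.
Valid


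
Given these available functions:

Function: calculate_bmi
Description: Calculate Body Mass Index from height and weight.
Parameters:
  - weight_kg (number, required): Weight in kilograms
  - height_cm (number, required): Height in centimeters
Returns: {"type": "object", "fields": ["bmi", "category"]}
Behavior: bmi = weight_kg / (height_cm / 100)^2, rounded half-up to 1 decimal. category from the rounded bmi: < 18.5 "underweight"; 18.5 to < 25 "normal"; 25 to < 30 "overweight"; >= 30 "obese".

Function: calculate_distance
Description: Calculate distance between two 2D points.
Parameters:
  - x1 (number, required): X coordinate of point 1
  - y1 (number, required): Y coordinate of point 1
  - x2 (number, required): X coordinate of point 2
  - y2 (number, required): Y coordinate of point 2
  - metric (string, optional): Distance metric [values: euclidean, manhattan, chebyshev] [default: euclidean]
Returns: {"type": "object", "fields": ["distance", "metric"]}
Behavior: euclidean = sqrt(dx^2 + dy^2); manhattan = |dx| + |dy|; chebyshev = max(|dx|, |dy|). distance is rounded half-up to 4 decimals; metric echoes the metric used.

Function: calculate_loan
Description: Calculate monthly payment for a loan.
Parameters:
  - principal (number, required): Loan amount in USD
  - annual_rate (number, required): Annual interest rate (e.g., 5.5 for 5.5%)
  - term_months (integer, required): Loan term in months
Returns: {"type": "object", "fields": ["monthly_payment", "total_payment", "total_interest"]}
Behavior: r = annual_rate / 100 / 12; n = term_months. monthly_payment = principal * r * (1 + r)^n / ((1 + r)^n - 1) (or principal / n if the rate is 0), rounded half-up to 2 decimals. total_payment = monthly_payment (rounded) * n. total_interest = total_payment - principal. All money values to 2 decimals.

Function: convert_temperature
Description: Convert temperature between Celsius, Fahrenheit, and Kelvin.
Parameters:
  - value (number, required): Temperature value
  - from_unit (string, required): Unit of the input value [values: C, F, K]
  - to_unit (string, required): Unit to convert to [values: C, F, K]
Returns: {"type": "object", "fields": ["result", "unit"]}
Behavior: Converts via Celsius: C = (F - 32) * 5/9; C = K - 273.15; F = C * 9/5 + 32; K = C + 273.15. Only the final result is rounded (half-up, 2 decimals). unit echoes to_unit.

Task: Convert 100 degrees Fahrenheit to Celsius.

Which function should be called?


The task needs a function whose description is: Convert temperature between Celsius, Fahrenheit, and Kelvin.
convert_temperature


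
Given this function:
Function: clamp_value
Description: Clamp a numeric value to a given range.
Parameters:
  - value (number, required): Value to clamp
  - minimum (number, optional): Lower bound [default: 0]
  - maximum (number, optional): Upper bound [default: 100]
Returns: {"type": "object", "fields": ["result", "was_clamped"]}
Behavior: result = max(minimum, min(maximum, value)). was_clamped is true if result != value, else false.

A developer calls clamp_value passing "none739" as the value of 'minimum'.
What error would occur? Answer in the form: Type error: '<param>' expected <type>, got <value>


Spec: 'minimum' is declared as number; "none739" is a string.
Type error: 'minimum' expected number, got "none739"


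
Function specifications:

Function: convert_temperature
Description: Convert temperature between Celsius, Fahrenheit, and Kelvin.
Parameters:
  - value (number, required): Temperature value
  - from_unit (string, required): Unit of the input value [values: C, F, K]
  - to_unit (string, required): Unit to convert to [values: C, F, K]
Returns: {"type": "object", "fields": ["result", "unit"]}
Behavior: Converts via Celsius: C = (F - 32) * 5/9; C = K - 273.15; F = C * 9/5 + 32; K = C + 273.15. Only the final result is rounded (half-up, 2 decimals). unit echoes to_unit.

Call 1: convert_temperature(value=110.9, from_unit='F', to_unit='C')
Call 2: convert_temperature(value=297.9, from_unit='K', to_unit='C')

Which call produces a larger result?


Call 1:
  To C: (110.9 - 32) * 5/9 = 43.833333
  Target is C: 43.833333
  Round to 2 decimals: 43.83
  -> 43.83 C
Call 2:
  To C: 297.9 - 273.15 = 24.75
  Target is C: 24.75
  Round to 2 decimals: 24.75
  -> 24.75 C
Call 1 (43.83 C)


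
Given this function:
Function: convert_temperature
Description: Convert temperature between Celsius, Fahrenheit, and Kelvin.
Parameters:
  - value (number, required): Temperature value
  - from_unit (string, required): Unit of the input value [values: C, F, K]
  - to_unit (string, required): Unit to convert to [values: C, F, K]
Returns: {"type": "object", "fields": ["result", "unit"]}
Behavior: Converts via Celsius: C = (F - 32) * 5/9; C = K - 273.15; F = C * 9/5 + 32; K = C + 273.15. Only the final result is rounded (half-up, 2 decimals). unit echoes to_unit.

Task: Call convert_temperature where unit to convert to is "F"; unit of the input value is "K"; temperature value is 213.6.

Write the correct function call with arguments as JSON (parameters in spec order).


Mapping each described value to its parameter name:
  'Unit to convert to' -> to_unit = "F"
  'Unit of the input value' -> from_unit = "K"
  'Temperature value' -> value = 213.6
convert_temperature({"value": 213.6, "from_unit": "K", "to_unit": "F"})


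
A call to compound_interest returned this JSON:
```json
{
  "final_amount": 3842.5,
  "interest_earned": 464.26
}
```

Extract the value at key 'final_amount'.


3842.5


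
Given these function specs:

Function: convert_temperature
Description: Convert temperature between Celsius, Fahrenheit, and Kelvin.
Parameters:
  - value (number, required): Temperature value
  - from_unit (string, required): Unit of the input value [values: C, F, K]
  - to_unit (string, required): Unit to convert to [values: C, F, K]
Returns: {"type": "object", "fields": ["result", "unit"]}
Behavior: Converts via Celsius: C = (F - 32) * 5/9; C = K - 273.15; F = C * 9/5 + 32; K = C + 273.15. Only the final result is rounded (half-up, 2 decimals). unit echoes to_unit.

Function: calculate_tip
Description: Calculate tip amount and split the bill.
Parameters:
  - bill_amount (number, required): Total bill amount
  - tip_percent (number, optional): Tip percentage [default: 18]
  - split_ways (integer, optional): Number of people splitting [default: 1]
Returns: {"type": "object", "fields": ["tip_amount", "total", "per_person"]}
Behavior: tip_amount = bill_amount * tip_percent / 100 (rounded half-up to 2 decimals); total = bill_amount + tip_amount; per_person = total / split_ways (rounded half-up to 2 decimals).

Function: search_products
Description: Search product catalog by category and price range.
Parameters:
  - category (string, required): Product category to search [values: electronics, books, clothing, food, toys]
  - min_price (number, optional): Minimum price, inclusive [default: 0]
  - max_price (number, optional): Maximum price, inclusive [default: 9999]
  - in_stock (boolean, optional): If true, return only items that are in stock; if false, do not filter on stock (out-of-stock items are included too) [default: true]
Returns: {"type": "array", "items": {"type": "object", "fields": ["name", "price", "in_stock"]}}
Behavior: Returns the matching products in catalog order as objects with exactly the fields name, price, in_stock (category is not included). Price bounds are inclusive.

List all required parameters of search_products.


Parameters of search_products and their required/optional flag:
  category: required
  min_price: optional
  max_price: optional
  in_stock: optional
category


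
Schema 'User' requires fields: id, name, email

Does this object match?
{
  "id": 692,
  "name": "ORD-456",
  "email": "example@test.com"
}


Checking required fields... All present.
Valid - all required fields present


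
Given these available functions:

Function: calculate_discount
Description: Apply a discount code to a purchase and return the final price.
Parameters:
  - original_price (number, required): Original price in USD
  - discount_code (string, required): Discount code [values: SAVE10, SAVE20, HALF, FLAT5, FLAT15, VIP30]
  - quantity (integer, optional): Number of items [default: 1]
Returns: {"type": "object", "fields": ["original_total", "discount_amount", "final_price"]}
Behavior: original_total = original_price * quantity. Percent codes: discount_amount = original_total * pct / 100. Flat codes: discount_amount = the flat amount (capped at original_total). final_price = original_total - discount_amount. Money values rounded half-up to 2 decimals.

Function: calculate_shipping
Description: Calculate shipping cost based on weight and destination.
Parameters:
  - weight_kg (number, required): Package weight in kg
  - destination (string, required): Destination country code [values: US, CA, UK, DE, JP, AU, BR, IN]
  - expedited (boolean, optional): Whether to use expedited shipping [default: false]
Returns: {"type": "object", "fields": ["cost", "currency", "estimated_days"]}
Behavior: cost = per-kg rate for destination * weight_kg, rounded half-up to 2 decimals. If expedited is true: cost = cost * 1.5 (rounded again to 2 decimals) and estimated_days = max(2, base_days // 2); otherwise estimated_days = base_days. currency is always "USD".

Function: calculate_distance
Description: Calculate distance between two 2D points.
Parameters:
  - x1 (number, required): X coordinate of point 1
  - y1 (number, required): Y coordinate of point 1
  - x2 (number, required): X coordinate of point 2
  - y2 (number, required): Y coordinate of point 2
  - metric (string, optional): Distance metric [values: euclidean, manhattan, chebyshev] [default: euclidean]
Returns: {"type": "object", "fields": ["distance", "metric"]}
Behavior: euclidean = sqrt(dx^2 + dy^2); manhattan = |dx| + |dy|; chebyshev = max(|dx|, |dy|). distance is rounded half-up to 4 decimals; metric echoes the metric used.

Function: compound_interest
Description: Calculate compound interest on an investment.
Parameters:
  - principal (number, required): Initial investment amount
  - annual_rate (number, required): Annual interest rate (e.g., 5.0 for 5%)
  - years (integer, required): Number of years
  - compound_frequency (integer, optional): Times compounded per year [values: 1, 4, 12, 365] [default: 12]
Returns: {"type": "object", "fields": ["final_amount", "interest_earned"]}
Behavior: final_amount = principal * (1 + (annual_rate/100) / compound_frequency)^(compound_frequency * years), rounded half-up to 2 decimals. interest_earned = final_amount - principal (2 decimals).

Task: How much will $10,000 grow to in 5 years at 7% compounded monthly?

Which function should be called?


The task needs a function whose description is: Calculate compound interest on an investment.
compound_interest
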